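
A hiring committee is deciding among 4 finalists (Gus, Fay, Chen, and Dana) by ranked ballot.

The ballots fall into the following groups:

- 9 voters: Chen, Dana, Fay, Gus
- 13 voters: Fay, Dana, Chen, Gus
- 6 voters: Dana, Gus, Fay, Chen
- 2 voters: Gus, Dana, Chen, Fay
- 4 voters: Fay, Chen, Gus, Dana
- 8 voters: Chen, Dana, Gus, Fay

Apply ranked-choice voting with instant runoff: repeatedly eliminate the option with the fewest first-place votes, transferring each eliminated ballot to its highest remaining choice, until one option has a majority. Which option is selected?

Round 1: Fay 17, Chen 17, Dana 6, Gus 2. Gus has the fewest and is eliminated.
Round 2: Fay 17, Chen 17, Dana 8. Dana has the fewest and is eliminated.
Round 3: Fay 23, Chen 19. Fay has a majority.

Fay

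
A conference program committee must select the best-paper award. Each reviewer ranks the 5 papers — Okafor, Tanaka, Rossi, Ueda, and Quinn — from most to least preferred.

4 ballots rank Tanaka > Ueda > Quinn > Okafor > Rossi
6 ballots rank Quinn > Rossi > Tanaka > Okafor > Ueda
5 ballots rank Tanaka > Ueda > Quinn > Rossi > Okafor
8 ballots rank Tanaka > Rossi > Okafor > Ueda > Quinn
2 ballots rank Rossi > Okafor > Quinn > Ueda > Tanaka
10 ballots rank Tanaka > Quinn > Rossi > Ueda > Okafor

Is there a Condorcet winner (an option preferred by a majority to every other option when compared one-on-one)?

Head-to-head results (35 voters total):
Okafor vs Tanaka: Tanaka wins 33–2.
Okafor vs Rossi: Rossi wins 31–4.
Okafor vs Ueda: Ueda wins 19–16.
Okafor vs Quinn: Quinn wins 25–10.
Tanaka vs Rossi: Tanaka wins 27–8.
Tanaka vs Ueda: Tanaka wins 33–2.
Tanaka vs Quinn: Tanaka wins 27–8.
Rossi vs Ueda: Rossi wins 26–9.
Rossi vs Quinn: Quinn wins 25–10.
Ueda vs Quinn: Quinn wins 18–17.
Tanaka beats each rival — Okafor (33–2), Rossi (27–8), Ueda (33–2), Quinn (27–8) — so Tanaka is the Condorcet winner.

Yes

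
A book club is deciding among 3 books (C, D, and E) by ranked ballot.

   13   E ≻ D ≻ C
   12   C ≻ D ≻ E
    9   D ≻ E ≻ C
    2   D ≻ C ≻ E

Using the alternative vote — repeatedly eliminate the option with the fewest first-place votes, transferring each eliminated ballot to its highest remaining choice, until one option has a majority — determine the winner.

Round 1: E 13, C 12, D 11. D has the fewest and is eliminated.
Round 2: E 22, C 14. E has a majority.

E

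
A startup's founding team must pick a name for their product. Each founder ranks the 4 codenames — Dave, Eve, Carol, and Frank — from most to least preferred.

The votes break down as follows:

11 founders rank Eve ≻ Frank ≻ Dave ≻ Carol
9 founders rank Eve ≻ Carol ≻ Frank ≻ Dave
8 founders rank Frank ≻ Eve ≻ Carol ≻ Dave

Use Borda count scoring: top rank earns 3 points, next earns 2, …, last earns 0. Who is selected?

Borda scores:
  Dave: 11·1 + 9·0 + 8·0 = 11
  Eve: 11·3 + 9·3 + 8·2 = 76
  Carol: 11·0 + 9·2 + 8·1 = 26
  Frank: 11·2 + 9·1 + 8·3 = 55
Eve has the highest total.

Eve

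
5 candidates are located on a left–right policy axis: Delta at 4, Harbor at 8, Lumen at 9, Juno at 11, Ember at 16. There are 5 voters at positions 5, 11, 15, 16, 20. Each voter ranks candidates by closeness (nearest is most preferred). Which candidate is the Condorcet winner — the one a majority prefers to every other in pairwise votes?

Ember

With single-peaked preferences on a line, the Condorcet winner is the candidate closest to the median voter.
The median voter (position 15) is closest to Ember at 16.
Check: Ember vs Delta — voters closer to Ember: 4 of 5.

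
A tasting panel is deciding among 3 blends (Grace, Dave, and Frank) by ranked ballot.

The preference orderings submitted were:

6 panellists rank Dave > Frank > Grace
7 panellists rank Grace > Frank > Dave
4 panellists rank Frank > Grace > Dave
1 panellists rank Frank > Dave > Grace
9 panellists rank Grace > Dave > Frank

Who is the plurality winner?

First-place vote totals:
  Grace: 16
  Dave: 6
  Frank: 5
Grace has the most first-place votes.

Grace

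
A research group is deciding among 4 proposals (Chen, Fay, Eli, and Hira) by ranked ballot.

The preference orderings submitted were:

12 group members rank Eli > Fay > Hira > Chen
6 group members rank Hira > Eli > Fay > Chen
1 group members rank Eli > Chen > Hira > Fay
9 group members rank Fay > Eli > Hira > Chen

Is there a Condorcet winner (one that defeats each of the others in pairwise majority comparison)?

Head-to-head results (28 voters total):
Chen vs Fay: Fay wins 27–1.
Chen vs Eli: Eli wins 28–0.
Chen vs Hira: Hira wins 27–1.
Fay vs Eli: Eli wins 19–9.
Fay vs Hira: Fay wins 21–7.
Eli vs Hira: Eli wins 22–6.
Eli beats each rival — Chen (28–0), Fay (19–9), Hira (22–6) — so Eli is the Condorcet winner.

Yes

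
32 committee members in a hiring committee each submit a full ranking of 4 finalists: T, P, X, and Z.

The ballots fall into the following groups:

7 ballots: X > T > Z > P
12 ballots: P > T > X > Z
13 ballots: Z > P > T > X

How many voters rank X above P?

7

Ballots ranking X above P: 7.
Ballots ranking P above X: 12+13 = 25.
So 7 of 32 voters prefer X to P.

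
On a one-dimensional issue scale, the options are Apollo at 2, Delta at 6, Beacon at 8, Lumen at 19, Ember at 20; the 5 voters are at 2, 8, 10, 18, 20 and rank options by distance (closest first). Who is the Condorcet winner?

Beacon

With single-peaked preferences on a line, the Condorcet winner is the candidate closest to the median voter.
The median voter (position 10) is closest to Beacon at 8.
Check: Beacon vs Delta — voters closer to Beacon: 4 of 5.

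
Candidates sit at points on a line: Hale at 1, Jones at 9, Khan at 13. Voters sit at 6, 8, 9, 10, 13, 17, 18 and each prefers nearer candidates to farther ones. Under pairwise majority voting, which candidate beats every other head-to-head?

With single-peaked preferences on a line, the Condorcet winner is the candidate closest to the median voter.
The median voter (position 10) is closest to Jones at 9.
Check: Jones vs Hale — voters closer to Jones: 7 of 7.

Jones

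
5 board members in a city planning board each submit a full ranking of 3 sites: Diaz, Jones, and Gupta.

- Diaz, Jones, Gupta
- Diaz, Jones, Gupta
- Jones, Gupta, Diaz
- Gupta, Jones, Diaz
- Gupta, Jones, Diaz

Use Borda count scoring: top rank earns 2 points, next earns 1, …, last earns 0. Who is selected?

Borda scores:
  Diaz: 2 + 2 + 0 + 0 + 0 = 4
  Jones: 1 + 1 + 2 + 1 + 1 = 6
  Gupta: 0 + 0 + 1 + 2 + 2 = 5
Jones has the highest total.

Jones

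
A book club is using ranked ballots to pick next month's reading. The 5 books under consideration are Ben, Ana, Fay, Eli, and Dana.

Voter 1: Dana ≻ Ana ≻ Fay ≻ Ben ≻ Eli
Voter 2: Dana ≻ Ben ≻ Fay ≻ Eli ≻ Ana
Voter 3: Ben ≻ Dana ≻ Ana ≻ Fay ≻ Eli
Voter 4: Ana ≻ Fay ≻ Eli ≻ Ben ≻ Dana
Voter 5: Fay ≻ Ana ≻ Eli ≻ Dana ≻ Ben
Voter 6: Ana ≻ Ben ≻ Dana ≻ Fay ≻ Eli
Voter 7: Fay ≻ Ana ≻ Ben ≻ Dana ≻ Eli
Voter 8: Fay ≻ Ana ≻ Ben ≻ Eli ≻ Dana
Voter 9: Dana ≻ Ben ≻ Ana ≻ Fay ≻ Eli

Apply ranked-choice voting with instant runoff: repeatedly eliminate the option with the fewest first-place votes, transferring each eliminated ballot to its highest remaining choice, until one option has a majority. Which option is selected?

Round 1: Fay 3, Dana 3, Ana 2, Ben 1, Eli 0. Eli has the fewest and is eliminated.
Round 2: Fay 3, Dana 3, Ana 2, Ben 1. Ben has the fewest and is eliminated.
Round 3: Dana 4, Fay 3, Ana 2. Ana has the fewest and is eliminated.
Round 4: Dana 5, Fay 4. Dana has a majority.

Dana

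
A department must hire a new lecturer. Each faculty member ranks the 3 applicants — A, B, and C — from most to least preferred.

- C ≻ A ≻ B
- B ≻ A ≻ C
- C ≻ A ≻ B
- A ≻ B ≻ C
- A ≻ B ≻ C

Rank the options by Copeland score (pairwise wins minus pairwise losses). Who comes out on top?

A

Pairwise results:
  A vs B: A wins 4–1.
  A vs C: A wins 3–2.
  B vs C: B wins 3–2.
Copeland scores (wins − losses):
  A: 2 − 0 = 2
  B: 1 − 1 = 0
  C: 0 − 2 = -2
A has the best Copeland score.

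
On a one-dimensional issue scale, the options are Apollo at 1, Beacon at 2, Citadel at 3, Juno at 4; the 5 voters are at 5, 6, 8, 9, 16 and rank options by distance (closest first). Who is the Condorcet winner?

Juno

With single-peaked preferences on a line, the Condorcet winner is the candidate closest to the median voter.
The median voter (position 8) is closest to Juno at 4.
Check: Juno vs Beacon — voters closer to Juno: 5 of 5.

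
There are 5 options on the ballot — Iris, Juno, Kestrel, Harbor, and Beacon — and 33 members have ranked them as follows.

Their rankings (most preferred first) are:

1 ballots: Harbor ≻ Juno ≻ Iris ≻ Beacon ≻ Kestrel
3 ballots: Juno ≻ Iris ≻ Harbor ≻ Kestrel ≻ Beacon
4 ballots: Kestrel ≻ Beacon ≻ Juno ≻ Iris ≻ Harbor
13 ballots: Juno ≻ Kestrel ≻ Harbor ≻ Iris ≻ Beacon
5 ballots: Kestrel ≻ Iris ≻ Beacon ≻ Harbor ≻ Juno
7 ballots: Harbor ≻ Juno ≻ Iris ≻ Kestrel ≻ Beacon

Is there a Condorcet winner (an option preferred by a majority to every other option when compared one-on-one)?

Head-to-head results (33 voters total):
Iris vs Juno: Juno wins 28–5.
Iris vs Kestrel: Kestrel wins 22–11.
Iris vs Harbor: Harbor wins 21–12.
Iris vs Beacon: Iris wins 29–4.
Juno vs Kestrel: Juno wins 24–9.
Juno vs Harbor: Juno wins 20–13.
Juno vs Beacon: Juno wins 24–9.
Kestrel vs Harbor: Kestrel wins 22–11.
Kestrel vs Beacon: Kestrel wins 32–1.
Harbor vs Beacon: Harbor wins 24–9.
Juno beats each rival — Iris (28–5), Kestrel (24–9), Harbor (20–13), Beacon (24–9) — so Juno is the Condorcet winner.

Yes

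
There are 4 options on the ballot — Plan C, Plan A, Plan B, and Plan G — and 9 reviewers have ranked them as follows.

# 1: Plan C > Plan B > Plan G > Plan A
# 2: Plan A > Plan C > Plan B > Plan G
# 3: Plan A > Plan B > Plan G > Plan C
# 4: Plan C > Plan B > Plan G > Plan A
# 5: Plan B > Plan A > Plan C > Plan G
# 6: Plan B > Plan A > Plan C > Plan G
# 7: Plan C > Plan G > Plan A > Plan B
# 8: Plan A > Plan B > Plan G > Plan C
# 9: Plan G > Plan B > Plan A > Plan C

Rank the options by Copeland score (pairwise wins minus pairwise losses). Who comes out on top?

Pairwise results:
  Plan C vs Plan A: Plan A wins 6–3.
  Plan C vs Plan B: Plan B wins 5–4.
  Plan C vs Plan G: Plan C wins 6–3.
  Plan A vs Plan B: Plan B wins 5–4.
  Plan A vs Plan G: Plan A wins 5–4.
  Plan B vs Plan G: Plan B wins 7–2.
Copeland scores (wins − losses):
  Plan C: 1 − 2 = -1
  Plan A: 2 − 1 = 1
  Plan B: 3 − 0 = 3
  Plan G: 0 − 3 = -3
Plan B has the best Copeland score.

Plan B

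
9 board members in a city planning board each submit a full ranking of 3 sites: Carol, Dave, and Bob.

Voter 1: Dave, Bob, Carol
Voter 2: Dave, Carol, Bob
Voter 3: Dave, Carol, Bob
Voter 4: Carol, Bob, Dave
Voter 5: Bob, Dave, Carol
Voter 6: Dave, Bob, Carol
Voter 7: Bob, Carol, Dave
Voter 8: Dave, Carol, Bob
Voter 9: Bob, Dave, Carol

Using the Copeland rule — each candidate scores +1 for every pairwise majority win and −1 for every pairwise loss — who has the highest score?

Pairwise results:
  Carol vs Dave: Dave wins 7–2.
  Carol vs Bob: Bob wins 5–4.
  Dave vs Bob: Dave wins 5–4.
Copeland scores (wins − losses):
  Carol: 0 − 2 = -2
  Dave: 2 − 0 = 2
  Bob: 1 − 1 = 0
Dave has the best Copeland score.

Dave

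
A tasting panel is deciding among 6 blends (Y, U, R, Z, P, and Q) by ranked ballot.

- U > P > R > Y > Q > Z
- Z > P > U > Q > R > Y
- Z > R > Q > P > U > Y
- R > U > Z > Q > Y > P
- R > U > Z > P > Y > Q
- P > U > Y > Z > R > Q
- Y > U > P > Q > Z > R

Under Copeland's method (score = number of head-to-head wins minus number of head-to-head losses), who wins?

U

Pairwise results:
  Y vs U: U wins 6–1.
  Y vs R: R wins 5–2.
  Y vs Z: Z wins 4–3.
  Y vs P: P wins 5–2.
  Y vs Q: Y wins 4–3.
  U vs R: U wins 4–3.
  U vs Z: U wins 5–2.
  U vs P: U wins 4–3.
  U vs Q: U wins 6–1.
  R vs Z: Z wins 4–3.
  R vs P: P wins 4–3.
  R vs Q: R wins 5–2.
  Z vs P: Z wins 4–3.
  Z vs Q: Z wins 5–2.
  P vs Q: P wins 5–2.
Copeland scores (wins − losses):
  Y: 1 − 4 = -3
  U: 5 − 0 = 5
  R: 2 − 3 = -1
  Z: 4 − 1 = 3
  P: 3 − 2 = 1
  Q: 0 − 5 = -5
U has the best Copeland score.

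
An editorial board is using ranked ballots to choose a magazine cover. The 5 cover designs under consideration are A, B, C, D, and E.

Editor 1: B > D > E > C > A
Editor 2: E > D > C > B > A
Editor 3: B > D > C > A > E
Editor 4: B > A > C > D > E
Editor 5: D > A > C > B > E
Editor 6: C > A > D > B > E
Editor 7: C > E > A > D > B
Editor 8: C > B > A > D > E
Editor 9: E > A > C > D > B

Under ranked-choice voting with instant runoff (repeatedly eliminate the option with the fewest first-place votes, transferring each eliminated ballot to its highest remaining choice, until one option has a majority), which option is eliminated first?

A

Round 1: B 3, C 3, E 2, D 1, A 0. A has the fewest and is eliminated.
Round 2: B 3, C 3, E 2, D 1. D has the fewest and is eliminated.
Round 3: C 4, B 3, E 2. E has the fewest and is eliminated.
Round 4: C 6, B 3. C has a majority.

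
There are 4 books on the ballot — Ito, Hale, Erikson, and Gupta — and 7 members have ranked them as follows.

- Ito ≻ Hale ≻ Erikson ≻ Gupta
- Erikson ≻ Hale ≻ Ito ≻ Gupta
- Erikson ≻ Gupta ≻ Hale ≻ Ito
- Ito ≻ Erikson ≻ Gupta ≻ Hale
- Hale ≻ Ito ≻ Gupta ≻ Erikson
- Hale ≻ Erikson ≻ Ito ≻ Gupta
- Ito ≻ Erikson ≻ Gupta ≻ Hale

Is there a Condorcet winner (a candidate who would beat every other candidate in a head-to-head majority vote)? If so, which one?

Head-to-head results (7 voters total):
Ito vs Hale: Hale wins 4–3.
Ito vs Erikson: Ito wins 4–3.
Ito vs Gupta: Ito wins 6–1.
Hale vs Erikson: Erikson wins 4–3.
Hale vs Gupta: Hale wins 4–3.
Erikson vs Gupta: Erikson wins 6–1.
No candidate beats all others: Ito beats Erikson beats Hale beats Ito, a majority cycle.

There is no Condorcet winner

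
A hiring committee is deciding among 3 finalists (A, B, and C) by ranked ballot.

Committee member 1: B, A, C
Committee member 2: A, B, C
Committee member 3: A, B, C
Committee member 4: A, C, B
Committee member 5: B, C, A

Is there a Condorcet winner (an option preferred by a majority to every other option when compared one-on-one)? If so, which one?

Head-to-head results (5 voters total):
A vs B: A wins 3–2.
A vs C: A wins 4–1.
B vs C: B wins 4–1.
A beats each rival — B (3–2), C (4–1) — so A is the Condorcet winner.

A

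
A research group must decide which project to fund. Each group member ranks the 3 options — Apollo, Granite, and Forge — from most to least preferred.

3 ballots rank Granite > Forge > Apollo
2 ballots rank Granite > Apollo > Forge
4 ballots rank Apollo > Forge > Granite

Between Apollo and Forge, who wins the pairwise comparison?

Apollo

Ballots ranking Apollo above Forge: 2+4 = 6.
Ballots ranking Forge above Apollo: 3.
Apollo wins the head-to-head, 6–3.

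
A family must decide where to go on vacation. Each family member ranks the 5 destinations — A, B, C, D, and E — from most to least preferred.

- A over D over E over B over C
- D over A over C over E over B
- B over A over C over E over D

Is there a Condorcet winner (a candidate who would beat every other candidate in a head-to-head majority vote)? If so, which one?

A

Head-to-head results (3 voters total):
A vs B: A wins 2–1.
A vs C: A wins 3–0.
A vs D: A wins 2–1.
A vs E: A wins 3–0.
B vs C: B wins 2–1.
B vs D: D wins 2–1.
B vs E: E wins 2–1.
C vs D: D wins 2–1.
C vs E: C wins 2–1.
D vs E: D wins 2–1.
A beats each rival — B (2–1), C (3–0), D (2–1), E (3–0) — so A is the Condorcet winner.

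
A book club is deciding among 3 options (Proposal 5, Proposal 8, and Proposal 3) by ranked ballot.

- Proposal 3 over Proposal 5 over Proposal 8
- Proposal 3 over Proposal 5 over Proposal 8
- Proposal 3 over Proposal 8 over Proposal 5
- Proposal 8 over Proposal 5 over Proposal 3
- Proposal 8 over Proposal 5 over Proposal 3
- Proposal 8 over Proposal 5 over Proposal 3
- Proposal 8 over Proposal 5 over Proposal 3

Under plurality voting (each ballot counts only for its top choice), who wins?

Proposal 8

First-place vote totals:
  Proposal 5: 0
  Proposal 8: 4
  Proposal 3: 3
Proposal 8 has the most first-place votes.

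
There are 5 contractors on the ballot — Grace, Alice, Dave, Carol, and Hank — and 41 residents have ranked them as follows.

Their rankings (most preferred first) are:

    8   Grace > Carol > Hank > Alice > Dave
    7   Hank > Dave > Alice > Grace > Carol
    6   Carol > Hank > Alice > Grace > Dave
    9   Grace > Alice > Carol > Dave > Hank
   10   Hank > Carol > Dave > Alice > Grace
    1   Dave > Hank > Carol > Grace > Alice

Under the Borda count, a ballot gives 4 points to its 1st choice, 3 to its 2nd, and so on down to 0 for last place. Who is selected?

Hank

Borda scores:
  Grace: 8·4 + 7·1 + 6·1 + 9·4 + 10·0 + 1 = 82
  Alice: 8·1 + 7·2 + 6·2 + 9·3 + 10·1 + 0 = 71
  Dave: 8·0 + 7·3 + 6·0 + 9·1 + 10·2 + 4 = 54
  Carol: 8·3 + 7·0 + 6·4 + 9·2 + 10·3 + 2 = 98
  Hank: 8·2 + 7·4 + 6·3 + 9·0 + 10·4 + 3 = 105
Hank has the highest total.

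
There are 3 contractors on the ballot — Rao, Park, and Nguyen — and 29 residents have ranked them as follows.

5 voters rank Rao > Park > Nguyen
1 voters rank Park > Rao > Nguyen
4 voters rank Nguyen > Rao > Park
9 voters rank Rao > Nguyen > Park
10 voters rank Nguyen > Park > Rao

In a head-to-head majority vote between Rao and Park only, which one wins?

Rao

Ballots ranking Rao above Park: 5+4+9 = 18.
Ballots ranking Park above Rao: 1+10 = 11.
Rao wins the head-to-head, 18–11.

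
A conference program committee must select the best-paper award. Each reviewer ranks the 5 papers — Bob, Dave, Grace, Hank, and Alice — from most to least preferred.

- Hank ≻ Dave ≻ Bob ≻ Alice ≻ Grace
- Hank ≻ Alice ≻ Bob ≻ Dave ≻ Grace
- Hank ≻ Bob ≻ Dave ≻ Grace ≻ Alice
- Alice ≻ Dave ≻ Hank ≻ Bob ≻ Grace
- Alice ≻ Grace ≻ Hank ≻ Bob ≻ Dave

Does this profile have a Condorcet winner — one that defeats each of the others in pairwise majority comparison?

Head-to-head results (5 voters total):
Bob vs Dave: Bob wins 3–2.
Bob vs Grace: Bob wins 4–1.
Bob vs Hank: Hank wins 5–0.
Bob vs Alice: Alice wins 3–2.
Dave vs Grace: Dave wins 4–1.
Dave vs Hank: Hank wins 4–1.
Dave vs Alice: Alice wins 3–2.
Grace vs Hank: Hank wins 4–1.
Grace vs Alice: Alice wins 4–1.
Hank vs Alice: Hank wins 3–2.
Hank beats each rival — Bob (5–0), Dave (4–1), Grace (4–1), Alice (3–2) — so Hank is the Condorcet winner.

Yes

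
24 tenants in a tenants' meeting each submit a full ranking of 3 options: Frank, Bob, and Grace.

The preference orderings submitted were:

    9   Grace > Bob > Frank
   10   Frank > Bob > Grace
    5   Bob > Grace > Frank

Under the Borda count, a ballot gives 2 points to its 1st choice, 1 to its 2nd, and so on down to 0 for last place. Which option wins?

Borda scores:
  Frank: 9·0 + 10·2 + 5·0 = 20
  Bob: 9·1 + 10·1 + 5·2 = 29
  Grace: 9·2 + 10·0 + 5·1 = 23
Bob has the highest total.

Bob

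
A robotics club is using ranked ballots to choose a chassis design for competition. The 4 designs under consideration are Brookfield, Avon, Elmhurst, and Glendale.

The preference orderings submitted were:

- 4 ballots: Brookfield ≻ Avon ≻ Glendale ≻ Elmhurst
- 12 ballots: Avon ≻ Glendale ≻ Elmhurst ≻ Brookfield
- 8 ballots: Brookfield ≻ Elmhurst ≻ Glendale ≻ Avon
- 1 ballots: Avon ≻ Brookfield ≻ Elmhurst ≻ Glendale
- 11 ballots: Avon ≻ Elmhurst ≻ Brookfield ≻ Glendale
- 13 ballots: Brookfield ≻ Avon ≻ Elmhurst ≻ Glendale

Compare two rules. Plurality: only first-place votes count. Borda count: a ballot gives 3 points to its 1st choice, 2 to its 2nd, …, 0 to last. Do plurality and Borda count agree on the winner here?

Plurality first-place counts: Brookfield 25, Avon 24, Elmhurst 0, Glendale 0 → Brookfield.
Borda totals: Brookfield 88, Avon 106, Elmhurst 64, Glendale 36 → Avon.
The two rules disagree: plurality picks Brookfield, Borda picks Avon.

No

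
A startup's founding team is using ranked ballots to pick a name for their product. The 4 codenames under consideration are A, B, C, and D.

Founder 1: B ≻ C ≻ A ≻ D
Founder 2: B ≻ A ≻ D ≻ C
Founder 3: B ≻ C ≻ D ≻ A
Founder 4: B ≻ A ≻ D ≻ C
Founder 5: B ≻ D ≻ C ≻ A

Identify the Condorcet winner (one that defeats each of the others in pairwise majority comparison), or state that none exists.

B

Head-to-head results (5 voters total):
A vs B: B wins 5–0.
A vs C: C wins 3–2.
A vs D: A wins 3–2.
B vs C: B wins 5–0.
B vs D: B wins 5–0.
C vs D: D wins 3–2.
B beats each rival — A (5–0), C (5–0), D (5–0) — so B is the Condorcet winner.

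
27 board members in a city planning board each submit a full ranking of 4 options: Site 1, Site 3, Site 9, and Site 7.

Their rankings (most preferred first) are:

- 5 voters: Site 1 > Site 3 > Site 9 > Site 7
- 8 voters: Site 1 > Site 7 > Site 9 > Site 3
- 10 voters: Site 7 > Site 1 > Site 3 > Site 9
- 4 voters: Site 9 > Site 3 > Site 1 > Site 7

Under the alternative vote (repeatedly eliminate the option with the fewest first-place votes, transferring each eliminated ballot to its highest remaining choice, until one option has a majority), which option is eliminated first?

Site 3

Round 1: Site 1 13, Site 7 10, Site 9 4, Site 3 0. Site 3 has the fewest and is eliminated.
Round 2: Site 1 13, Site 7 10, Site 9 4. Site 9 has the fewest and is eliminated.
Round 3: Site 1 17, Site 7 10. Site 1 has a majority.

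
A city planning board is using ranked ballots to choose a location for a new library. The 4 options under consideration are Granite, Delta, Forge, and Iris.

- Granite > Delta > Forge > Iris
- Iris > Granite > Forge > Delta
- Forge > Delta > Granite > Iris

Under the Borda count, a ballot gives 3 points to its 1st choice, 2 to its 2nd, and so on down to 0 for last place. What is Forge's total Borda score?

Borda scores:
  Granite: 3 + 2 + 1 = 6
  Delta: 2 + 0 + 2 = 4
  Forge: 1 + 1 + 3 = 5
  Iris: 0 + 3 + 0 = 3

5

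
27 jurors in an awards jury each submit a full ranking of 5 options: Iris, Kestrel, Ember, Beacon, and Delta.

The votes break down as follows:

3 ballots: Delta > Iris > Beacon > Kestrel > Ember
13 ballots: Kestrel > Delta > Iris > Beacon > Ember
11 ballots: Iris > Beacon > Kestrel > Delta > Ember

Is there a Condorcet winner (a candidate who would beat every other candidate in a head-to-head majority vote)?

Head-to-head results (27 voters total):
Iris vs Kestrel: Iris wins 14–13.
Iris vs Ember: Iris wins 27–0.
Iris vs Beacon: Iris wins 27–0.
Iris vs Delta: Delta wins 16–11.
Kestrel vs Ember: Kestrel wins 27–0.
Kestrel vs Beacon: Beacon wins 14–13.
Kestrel vs Delta: Kestrel wins 24–3.
Ember vs Beacon: Beacon wins 27–0.
Ember vs Delta: Delta wins 27–0.
Beacon vs Delta: Delta wins 16–11.
No candidate beats all others: Iris beats Kestrel beats Delta beats Iris, a majority cycle.

No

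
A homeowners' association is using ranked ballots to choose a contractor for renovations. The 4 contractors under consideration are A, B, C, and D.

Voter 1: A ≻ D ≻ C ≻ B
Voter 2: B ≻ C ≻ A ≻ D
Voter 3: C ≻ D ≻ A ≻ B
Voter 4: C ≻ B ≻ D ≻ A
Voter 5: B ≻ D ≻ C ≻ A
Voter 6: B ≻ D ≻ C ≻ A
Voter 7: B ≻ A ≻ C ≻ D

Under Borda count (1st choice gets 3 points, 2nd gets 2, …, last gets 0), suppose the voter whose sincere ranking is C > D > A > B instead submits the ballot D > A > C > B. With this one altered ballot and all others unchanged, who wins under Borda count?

B

Borda totals with the altered ballot: A 8, B 14, C 10, D 10.
The winner is unchanged: still B.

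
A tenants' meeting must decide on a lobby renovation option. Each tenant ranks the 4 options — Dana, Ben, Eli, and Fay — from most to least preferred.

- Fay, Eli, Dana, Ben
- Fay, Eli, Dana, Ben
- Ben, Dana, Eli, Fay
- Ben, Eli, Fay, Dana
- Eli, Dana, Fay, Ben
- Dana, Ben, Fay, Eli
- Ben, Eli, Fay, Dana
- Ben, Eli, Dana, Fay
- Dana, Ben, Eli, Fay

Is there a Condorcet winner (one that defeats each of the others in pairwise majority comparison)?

Head-to-head results (9 voters total):
Dana vs Ben: Dana wins 5–4.
Dana vs Eli: Eli wins 6–3.
Dana vs Fay: Dana wins 5–4.
Ben vs Eli: Ben wins 6–3.
Ben vs Fay: Ben wins 6–3.
Eli vs Fay: Eli wins 6–3.
No candidate beats all others: Dana beats Ben beats Eli beats Dana, a majority cycle.

No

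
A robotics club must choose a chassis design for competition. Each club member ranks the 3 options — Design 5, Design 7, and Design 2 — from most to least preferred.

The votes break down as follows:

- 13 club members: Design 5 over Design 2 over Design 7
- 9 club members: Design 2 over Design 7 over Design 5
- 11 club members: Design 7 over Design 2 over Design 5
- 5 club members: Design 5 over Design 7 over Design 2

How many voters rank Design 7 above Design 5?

Ballots ranking Design 7 above Design 5: 9+11 = 20.
Ballots ranking Design 5 above Design 7: 13+5 = 18.
So 20 of 38 voters prefer Design 7 to Design 5.

20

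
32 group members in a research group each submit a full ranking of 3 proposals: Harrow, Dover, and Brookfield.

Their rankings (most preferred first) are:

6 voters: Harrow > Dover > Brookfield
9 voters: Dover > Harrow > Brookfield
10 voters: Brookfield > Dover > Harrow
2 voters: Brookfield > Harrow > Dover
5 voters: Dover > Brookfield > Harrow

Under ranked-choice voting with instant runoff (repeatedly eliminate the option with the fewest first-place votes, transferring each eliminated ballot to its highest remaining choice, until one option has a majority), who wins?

Round 1: Dover 14, Brookfield 12, Harrow 6. Harrow has the fewest and is eliminated.
Round 2: Dover 20, Brookfield 12. Dover has a majority.

Dover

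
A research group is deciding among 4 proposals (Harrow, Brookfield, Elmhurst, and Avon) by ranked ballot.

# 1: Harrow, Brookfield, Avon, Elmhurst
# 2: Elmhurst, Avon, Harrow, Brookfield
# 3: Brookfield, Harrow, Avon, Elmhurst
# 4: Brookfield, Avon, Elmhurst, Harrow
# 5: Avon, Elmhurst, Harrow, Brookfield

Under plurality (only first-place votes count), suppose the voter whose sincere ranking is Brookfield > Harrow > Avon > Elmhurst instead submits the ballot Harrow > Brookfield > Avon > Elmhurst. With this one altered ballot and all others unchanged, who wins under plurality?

Harrow

First-place totals with the altered ballot: Harrow 2, Brookfield 1, Elmhurst 1, Avon 1.
The switch changes the winner from Brookfield to Harrow.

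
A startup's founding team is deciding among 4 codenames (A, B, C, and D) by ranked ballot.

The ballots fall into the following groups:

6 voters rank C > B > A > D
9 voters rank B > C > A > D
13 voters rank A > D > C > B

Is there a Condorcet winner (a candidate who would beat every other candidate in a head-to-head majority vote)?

Yes

Head-to-head results (28 voters total):
A vs B: B wins 15–13.
A vs C: C wins 15–13.
A vs D: A wins 28–0.
B vs C: C wins 19–9.
B vs D: B wins 15–13.
C vs D: C wins 15–13.
C beats each rival — A (15–13), B (19–9), D (15–13) — so C is the Condorcet winner.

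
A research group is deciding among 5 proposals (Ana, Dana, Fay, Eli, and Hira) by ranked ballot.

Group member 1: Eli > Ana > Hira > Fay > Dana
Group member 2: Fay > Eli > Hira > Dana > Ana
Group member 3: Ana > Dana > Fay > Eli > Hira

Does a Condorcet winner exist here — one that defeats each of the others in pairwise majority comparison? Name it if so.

No Condorcet winner

Head-to-head results (3 voters total):
Ana vs Dana: Ana wins 2–1.
Ana vs Fay: Ana wins 2–1.
Ana vs Eli: Eli wins 2–1.
Ana vs Hira: Ana wins 2–1.
Dana vs Fay: Fay wins 2–1.
Dana vs Eli: Eli wins 2–1.
Dana vs Hira: Hira wins 2–1.
Fay vs Eli: Fay wins 2–1.
Fay vs Hira: Fay wins 2–1.
Eli vs Hira: Eli wins 3–0.
No candidate beats all others: Ana beats Fay beats Eli beats Ana, a majority cycle.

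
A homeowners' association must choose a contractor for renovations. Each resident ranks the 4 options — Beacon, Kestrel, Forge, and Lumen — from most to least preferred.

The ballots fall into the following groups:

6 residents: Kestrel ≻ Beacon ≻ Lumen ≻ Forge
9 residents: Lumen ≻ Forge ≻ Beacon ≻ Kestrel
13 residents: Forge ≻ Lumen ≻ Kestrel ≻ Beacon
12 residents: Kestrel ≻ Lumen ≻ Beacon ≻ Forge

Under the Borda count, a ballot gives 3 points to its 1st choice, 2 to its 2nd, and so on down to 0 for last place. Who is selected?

Borda scores:
  Beacon: 6·2 + 9·1 + 13·0 + 12·1 = 33
  Kestrel: 6·3 + 9·0 + 13·1 + 12·3 = 67
  Forge: 6·0 + 9·2 + 13·3 + 12·0 = 57
  Lumen: 6·1 + 9·3 + 13·2 + 12·2 = 83
Lumen has the highest total.

Lumen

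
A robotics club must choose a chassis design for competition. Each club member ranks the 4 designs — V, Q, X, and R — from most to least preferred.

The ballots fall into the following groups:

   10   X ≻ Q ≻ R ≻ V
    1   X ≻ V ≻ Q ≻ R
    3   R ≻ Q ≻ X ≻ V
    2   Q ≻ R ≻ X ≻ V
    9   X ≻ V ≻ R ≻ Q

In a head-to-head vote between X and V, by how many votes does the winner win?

25

Ballots ranking X above V: 10+1+3+2+9 = 25.
Ballots ranking V above X: 0.
X wins 25–0, a margin of 25.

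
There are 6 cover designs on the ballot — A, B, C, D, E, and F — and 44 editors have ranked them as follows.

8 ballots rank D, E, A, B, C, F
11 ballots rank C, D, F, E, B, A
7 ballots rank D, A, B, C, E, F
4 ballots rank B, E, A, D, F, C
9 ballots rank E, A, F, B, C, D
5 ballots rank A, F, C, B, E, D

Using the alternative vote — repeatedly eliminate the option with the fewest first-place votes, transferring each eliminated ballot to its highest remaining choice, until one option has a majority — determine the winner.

C

Round 1: D 15, C 11, E 9, A 5, B 4, F 0. F has the fewest and is eliminated.
Round 2: D 15, C 11, E 9, A 5, B 4. B has the fewest and is eliminated.
Round 3: D 15, E 13, C 11, A 5. A has the fewest and is eliminated.
Round 4: C 16, D 15, E 13. E has the fewest and is eliminated.
Round 5: C 25, D 19. C has a majority.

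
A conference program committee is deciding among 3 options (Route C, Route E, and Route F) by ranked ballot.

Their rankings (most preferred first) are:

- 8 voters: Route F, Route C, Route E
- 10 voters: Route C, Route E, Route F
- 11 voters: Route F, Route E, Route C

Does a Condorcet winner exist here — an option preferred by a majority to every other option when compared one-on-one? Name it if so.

Route F

Head-to-head results (29 voters total):
Route C vs Route E: Route C wins 18–11.
Route C vs Route F: Route F wins 19–10.
Route E vs Route F: Route F wins 19–10.
Route F beats each rival — Route C (19–10), Route E (19–10) — so Route F is the Condorcet winner.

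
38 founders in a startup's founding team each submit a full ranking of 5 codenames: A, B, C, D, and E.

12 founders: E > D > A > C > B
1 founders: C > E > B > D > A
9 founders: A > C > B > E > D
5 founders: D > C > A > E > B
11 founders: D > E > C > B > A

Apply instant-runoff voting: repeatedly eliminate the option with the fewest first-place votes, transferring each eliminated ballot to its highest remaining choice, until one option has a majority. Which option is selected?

Round 1: D 16, E 12, A 9, C 1, B 0. B has the fewest and is eliminated.
Round 2: D 16, E 12, A 9, C 1. C has the fewest and is eliminated.
Round 3: D 16, E 13, A 9. A has the fewest and is eliminated.
Round 4: E 22, D 16. E has a majority.

E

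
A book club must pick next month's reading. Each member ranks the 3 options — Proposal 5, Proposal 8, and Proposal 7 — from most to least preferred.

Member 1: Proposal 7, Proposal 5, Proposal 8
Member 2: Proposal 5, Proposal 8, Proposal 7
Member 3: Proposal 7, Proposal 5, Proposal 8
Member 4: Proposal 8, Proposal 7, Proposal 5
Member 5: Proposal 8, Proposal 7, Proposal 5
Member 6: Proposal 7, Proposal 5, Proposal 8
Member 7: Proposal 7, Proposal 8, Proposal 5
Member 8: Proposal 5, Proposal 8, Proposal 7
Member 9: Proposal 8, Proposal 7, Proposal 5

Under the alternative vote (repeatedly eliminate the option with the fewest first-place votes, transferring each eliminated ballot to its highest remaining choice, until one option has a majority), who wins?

Proposal 8

Round 1: Proposal 7 4, Proposal 8 3, Proposal 5 2. Proposal 5 has the fewest and is eliminated.
Round 2: Proposal 8 5, Proposal 7 4. Proposal 8 has a majority.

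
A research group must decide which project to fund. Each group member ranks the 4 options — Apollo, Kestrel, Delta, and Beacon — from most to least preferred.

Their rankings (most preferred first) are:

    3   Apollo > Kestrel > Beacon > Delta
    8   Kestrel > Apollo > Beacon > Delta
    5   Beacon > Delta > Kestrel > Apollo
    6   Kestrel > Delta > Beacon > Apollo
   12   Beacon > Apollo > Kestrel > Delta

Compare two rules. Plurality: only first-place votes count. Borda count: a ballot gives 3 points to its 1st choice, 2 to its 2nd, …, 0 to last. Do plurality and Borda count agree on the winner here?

Yes

Plurality first-place counts: Apollo 3, Kestrel 14, Delta 0, Beacon 17 → Beacon.
Borda totals: Apollo 49, Kestrel 65, Delta 22, Beacon 68 → Beacon.
The two rules agree on Beacon.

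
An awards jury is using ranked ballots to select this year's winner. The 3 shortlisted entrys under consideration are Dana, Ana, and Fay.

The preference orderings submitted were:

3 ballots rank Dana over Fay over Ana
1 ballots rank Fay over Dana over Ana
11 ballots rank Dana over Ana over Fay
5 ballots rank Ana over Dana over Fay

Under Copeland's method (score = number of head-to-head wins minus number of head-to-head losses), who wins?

Pairwise results:
  Dana vs Ana: Dana wins 15–5.
  Dana vs Fay: Dana wins 19–1.
  Ana vs Fay: Ana wins 16–4.
Copeland scores (wins − losses):
  Dana: 2 − 0 = 2
  Ana: 1 − 1 = 0
  Fay: 0 − 2 = -2
Dana has the best Copeland score.

Dana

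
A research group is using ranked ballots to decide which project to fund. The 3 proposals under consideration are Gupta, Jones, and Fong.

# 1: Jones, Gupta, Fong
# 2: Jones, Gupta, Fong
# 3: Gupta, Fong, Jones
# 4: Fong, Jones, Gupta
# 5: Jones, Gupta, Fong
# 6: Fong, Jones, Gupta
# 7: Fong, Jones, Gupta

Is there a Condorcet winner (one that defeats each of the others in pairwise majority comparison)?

Head-to-head results (7 voters total):
Gupta vs Jones: Jones wins 6–1.
Gupta vs Fong: Gupta wins 4–3.
Jones vs Fong: Fong wins 4–3.
No candidate beats all others: Gupta beats Fong beats Jones beats Gupta, a majority cycle.

No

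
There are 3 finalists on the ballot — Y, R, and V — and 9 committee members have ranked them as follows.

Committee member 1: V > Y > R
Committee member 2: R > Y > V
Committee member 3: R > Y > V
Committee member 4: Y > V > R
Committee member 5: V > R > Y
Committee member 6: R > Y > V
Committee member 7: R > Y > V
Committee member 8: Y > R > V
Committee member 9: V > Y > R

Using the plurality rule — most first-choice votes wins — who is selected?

R

First-place vote totals:
  Y: 2
  R: 4
  V: 3
R has the most first-place votes.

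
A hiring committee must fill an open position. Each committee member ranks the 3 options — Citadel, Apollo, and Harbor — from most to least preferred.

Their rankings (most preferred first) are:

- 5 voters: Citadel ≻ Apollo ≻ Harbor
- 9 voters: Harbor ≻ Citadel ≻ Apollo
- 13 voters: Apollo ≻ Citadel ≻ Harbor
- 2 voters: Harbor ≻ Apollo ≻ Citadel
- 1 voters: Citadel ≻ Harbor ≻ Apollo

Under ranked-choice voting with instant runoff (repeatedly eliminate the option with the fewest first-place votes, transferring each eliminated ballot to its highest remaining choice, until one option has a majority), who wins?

Apollo

Round 1: Apollo 13, Harbor 11, Citadel 6. Citadel has the fewest and is eliminated.
Round 2: Apollo 18, Harbor 12. Apollo has a majority.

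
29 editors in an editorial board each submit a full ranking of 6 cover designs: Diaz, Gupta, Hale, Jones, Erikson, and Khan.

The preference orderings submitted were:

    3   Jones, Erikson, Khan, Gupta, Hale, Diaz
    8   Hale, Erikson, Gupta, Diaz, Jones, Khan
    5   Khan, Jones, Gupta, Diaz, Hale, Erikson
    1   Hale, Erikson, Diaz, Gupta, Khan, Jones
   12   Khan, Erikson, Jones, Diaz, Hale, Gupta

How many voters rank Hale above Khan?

Ballots ranking Hale above Khan: 8+1 = 9.
Ballots ranking Khan above Hale: 3+5+12 = 20.
So 9 of 29 voters prefer Hale to Khan.

9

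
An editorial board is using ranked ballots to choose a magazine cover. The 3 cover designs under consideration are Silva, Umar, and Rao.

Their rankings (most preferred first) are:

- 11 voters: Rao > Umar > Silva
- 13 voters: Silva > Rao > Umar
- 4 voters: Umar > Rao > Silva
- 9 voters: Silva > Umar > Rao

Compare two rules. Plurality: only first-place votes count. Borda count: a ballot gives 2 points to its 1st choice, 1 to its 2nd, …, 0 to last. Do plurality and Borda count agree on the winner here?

Yes

Plurality first-place counts: Silva 22, Umar 4, Rao 11 → Silva.
Borda totals: Silva 44, Umar 28, Rao 39 → Silva.
The two rules agree on Silva.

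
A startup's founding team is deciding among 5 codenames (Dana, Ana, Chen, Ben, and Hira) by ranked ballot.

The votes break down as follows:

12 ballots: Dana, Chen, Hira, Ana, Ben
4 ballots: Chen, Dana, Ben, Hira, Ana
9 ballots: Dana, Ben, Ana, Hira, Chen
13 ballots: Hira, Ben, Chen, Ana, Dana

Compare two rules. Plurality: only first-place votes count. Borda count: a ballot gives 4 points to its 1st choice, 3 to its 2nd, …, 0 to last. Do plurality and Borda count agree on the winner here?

Plurality first-place counts: Dana 21, Ana 0, Chen 4, Ben 0, Hira 13 → Dana.
Borda totals: Dana 96, Ana 43, Chen 78, Ben 74, Hira 89 → Dana.
The two rules agree on Dana.

Yes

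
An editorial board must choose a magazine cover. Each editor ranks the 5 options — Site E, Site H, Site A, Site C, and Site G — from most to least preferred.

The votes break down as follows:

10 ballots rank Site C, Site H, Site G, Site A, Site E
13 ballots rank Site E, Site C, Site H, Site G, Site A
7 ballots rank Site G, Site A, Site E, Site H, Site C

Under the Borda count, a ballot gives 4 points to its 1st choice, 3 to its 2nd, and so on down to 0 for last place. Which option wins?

Borda scores:
  Site E: 10·0 + 13·4 + 7·2 = 66
  Site H: 10·3 + 13·2 + 7·1 = 63
  Site A: 10·1 + 13·0 + 7·3 = 31
  Site C: 10·4 + 13·3 + 7·0 = 79
  Site G: 10·2 + 13·1 + 7·4 = 61
Site C has the highest total.

Site C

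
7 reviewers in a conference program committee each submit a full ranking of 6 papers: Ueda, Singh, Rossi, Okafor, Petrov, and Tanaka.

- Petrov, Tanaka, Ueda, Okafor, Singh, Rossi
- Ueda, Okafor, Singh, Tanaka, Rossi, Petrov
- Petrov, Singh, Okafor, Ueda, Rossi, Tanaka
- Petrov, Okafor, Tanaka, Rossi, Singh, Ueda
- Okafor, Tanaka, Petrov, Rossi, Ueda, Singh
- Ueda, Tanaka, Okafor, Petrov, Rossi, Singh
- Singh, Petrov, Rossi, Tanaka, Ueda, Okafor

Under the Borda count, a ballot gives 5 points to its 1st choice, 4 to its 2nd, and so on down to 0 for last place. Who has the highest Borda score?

Petrov

Borda scores:
  Ueda: 3 + 5 + 2 + 0 + 1 + 5 + 1 = 17
  Singh: 1 + 3 + 4 + 1 + 0 + 0 + 5 = 14
  Rossi: 0 + 1 + 1 + 2 + 2 + 1 + 3 = 10
  Okafor: 2 + 4 + 3 + 4 + 5 + 3 + 0 = 21
  Petrov: 5 + 0 + 5 + 5 + 3 + 2 + 4 = 24
  Tanaka: 4 + 2 + 0 + 3 + 4 + 4 + 2 = 19
Petrov has the highest total.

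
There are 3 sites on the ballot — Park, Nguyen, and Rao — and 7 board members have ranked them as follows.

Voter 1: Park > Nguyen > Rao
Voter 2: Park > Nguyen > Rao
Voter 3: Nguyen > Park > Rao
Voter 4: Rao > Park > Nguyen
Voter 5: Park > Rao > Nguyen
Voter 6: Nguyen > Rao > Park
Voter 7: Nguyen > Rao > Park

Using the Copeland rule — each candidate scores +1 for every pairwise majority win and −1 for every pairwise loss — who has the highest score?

Park

Pairwise results:
  Park vs Nguyen: Park wins 4–3.
  Park vs Rao: Park wins 4–3.
  Nguyen vs Rao: Nguyen wins 5–2.
Copeland scores (wins − losses):
  Park: 2 − 0 = 2
  Nguyen: 1 − 1 = 0
  Rao: 0 − 2 = -2
Park has the best Copeland score.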